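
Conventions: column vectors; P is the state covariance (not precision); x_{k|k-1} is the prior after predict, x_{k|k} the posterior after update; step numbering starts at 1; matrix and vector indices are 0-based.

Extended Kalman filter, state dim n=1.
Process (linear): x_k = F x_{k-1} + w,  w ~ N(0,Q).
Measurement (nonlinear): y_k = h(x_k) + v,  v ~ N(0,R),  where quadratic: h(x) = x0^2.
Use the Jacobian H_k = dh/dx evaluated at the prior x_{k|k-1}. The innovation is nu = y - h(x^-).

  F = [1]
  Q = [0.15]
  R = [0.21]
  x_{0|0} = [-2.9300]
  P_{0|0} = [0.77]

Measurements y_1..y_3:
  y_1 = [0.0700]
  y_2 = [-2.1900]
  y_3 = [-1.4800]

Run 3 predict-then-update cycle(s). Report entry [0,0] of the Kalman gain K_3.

K[0,0] = -0.2900

step 1: x^-=[-2.9300]  P^-=[0.9200]  H_jac=[-5.8600]  S=[31.8024]  K=[-0.1695]  nu=[-8.5149]  x^+=[-1.4865]  P^+=[0.0061]
step 2: x^-=[-1.4865]  P^-=[0.1561]  H_jac=[-2.9731]  S=[1.5896]  K=[-0.2919]  nu=[-4.3998]  x^+=[-0.2022]  P^+=[0.0206]
step 3: x^-=[-0.2022]  P^-=[0.1706]  H_jac=[-0.4043]  S=[0.2379]  K=[-0.2900]  nu=[-1.5209]  x^+=[0.2389]  P^+=[0.1506]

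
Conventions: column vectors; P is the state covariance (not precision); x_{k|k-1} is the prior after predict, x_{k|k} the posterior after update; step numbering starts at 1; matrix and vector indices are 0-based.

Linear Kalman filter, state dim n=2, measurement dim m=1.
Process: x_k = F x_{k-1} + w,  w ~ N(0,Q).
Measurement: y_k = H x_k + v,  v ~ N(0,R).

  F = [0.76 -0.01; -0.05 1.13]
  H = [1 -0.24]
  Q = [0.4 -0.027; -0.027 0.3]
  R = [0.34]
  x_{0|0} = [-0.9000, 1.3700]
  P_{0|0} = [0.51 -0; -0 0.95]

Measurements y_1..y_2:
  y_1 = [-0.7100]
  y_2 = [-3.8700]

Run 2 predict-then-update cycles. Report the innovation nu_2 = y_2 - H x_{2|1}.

step 1: x^-=[-0.6977, 1.5931]  P^-=[0.6947 -0.0571; -0.0571 1.5143]  S=[1.1493]  K=[0.6164; -0.3659]  nu=[0.3700]  x^+=[-0.4696, 1.4577]  P^+=[0.2581 0.2021; 0.2021 1.3604]
step 2: x^-=[-0.3715, 1.6707]  P^-=[0.5461 0.1215; 0.1215 2.0150]  S=[0.9439]  K=[0.5477; -0.3836]  nu=[-3.0975]  x^+=[-2.0680, 2.8590]  P^+=[0.2630 0.3198; 0.3198 1.8760]

innov = [-3.0975]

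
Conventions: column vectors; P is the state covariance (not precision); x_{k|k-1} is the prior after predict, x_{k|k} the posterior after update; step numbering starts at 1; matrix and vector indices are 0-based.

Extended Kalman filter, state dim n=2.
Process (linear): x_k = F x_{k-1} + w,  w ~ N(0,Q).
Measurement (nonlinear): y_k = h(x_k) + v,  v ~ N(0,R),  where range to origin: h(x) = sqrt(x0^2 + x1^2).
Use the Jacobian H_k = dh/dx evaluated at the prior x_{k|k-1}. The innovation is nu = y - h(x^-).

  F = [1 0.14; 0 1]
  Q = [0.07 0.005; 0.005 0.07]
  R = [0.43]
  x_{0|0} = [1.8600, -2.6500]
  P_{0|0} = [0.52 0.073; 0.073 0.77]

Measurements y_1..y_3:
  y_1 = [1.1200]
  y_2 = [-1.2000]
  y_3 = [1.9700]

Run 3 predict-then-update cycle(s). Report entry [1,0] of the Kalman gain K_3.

K[1,0] = -0.2632

step 1: x^-=[1.4890, -2.6500]  P^-=[0.6255 0.1858; 0.1858 0.8400]  H_jac=[0.4899 -0.8718]  S=[1.0598]  K=[0.1363; -0.6051]  nu=[-1.9197]  x^+=[1.2274, -1.4884]  P^+=[0.6058 0.2732; 0.2732 0.4520]
step 2: x^-=[1.0190, -1.4884]  P^-=[0.7612 0.3415; 0.3415 0.5220]  H_jac=[0.5649 -0.8252]  S=[0.7100]  K=[0.2088; -0.3349]  nu=[-3.0038]  x^+=[0.3918, -0.4823]  P^+=[0.7302 0.3911; 0.3911 0.4423]
step 3: x^-=[0.3242, -0.4823]  P^-=[0.9184 0.4580; 0.4580 0.5123]  H_jac=[0.5579 -0.8299]  S=[0.6446]  K=[0.2052; -0.2632]  nu=[1.3888]  x^+=[0.6092, -0.8478]  P^+=[0.8913 0.4929; 0.4929 0.4677]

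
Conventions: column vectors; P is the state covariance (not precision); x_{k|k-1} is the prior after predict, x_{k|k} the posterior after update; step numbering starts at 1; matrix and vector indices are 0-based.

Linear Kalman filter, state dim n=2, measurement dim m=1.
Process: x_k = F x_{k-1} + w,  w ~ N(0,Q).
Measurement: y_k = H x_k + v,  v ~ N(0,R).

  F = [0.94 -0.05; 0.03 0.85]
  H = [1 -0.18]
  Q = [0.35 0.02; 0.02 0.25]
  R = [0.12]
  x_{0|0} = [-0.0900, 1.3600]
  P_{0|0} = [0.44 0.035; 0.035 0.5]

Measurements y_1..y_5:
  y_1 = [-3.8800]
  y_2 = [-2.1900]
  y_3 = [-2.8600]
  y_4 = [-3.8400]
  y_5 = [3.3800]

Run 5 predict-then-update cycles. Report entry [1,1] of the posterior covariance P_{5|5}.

step 1: x^-=[-0.1526, 1.1533]  P^-=[0.7367 0.0391; 0.0391 0.6134]  S=[0.8626]  K=[0.8460; -0.0827]  nu=[-3.5198]  x^+=[-3.1303, 1.4444]  P^+=[0.1194 0.0994; 0.0994 0.6075]
step 2: x^-=[-3.0147, 1.1339]  P^-=[0.4477 0.0768; 0.0768 0.6941]  S=[0.5625]  K=[0.7713; -0.0855]  nu=[1.0288]  x^+=[-2.2212, 1.0459]  P^+=[0.1131 0.1139; 0.1139 0.6900]
step 3: x^-=[-2.1402, 0.8224]  P^-=[0.4409 0.0847; 0.0847 0.7544]  S=[0.5549]  K=[0.7672; -0.0920]  nu=[-0.5717]  x^+=[-2.5788, 0.8750]  P^+=[0.1144 0.1239; 0.1239 0.7497]
step 4: x^-=[-2.4679, 0.6664]  P^-=[0.4413 0.0902; 0.0902 0.7981]  S=[0.5547]  K=[0.7663; -0.0964]  nu=[-1.2522]  x^+=[-3.4274, 0.7871]  P^+=[0.1156 0.1312; 0.1312 0.7930]
step 5: x^-=[-3.2611, 0.5662]  P^-=[0.4418 0.0942; 0.0942 0.8297]  S=[0.5548]  K=[0.7658; -0.0995]  nu=[6.7430]  x^+=[1.9026, -0.1046]  P^+=[0.1164 0.1364; 0.1364 0.8242]

P_post[1,1] = 0.8242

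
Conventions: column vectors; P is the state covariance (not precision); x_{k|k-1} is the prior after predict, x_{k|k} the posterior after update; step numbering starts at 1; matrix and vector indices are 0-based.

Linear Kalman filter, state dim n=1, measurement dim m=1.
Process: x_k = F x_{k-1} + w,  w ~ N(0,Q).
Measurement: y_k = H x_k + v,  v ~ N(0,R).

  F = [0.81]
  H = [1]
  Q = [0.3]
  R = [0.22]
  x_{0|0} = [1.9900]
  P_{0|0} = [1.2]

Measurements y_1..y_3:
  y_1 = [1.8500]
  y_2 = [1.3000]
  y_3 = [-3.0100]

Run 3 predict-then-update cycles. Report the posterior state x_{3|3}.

step 1: x^-=[1.6119]  P^-=[1.0873]  S=[1.3073]  K=[0.8317]  nu=[0.2381]  x^+=[1.8099]  P^+=[0.1830]
step 2: x^-=[1.4660]  P^-=[0.4201]  S=[0.6401]  K=[0.6563]  nu=[-0.1660]  x^+=[1.3571]  P^+=[0.1444]
step 3: x^-=[1.0992]  P^-=[0.3947]  S=[0.6147]  K=[0.6421]  nu=[-4.1092]  x^+=[-1.5394]  P^+=[0.1413]

x_post = [-1.5394]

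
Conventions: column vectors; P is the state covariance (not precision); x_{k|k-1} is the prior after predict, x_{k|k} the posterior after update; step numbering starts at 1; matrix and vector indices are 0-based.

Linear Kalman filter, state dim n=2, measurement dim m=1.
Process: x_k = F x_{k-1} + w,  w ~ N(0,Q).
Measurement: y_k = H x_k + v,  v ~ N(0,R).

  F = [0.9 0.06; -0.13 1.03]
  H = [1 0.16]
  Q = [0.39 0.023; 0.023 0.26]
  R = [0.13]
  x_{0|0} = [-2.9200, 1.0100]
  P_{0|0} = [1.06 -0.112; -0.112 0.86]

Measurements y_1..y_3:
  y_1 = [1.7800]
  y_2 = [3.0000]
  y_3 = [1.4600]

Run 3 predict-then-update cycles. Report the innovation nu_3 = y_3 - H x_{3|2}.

step 1: x^-=[-2.5674, 1.4199]  P^-=[1.2396 -0.1508; -0.1508 1.2203]  S=[1.3526]  K=[0.8986; 0.0328]  nu=[4.1202]  x^+=[1.1352, 1.5552]  P^+=[0.1473 -0.1907; -0.1907 1.2188]
step 2: x^-=[1.1150, 1.4543]  P^-=[0.4931 -0.0942; -0.0942 1.6066]  S=[0.6341]  K=[0.7539; 0.2568]  nu=[1.6524]  x^+=[2.3607, 1.8786]  P^+=[0.1327 -0.2170; -0.2170 1.5648]
step 3: x^-=[2.2373, 1.6280]  P^-=[0.4797 -0.0953; -0.0953 1.9805]  S=[0.6299]  K=[0.7373; 0.3518]  nu=[-1.0378]  x^+=[1.4721, 1.2630]  P^+=[0.1372 -0.2587; -0.2587 1.9025]

innov = [-1.0378]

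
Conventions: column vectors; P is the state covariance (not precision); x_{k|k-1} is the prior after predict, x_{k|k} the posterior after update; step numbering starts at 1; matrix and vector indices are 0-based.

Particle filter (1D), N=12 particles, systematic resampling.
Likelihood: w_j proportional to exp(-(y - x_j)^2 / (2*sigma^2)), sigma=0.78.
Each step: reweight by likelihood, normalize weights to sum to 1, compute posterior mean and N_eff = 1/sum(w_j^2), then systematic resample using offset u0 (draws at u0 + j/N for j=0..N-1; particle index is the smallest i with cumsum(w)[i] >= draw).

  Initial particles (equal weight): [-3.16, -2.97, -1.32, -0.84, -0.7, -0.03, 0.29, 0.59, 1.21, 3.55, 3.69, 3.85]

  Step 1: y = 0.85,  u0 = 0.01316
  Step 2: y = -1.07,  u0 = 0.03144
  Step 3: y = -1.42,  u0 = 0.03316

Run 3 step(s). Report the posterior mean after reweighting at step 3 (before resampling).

step 1: w=[0.0000, 0.0000, 0.0061, 0.0281, 0.0408, 0.1553, 0.2268, 0.2777, 0.2639, 0.0007, 0.0004, 0.0002]  mean=0.4888  Neff=4.4481  idx=[3, 5, 5, 6, 6, 6, 7, 7, 7, 8, 8, 8]
step 2: w=[0.3433, 0.1474, 0.1474, 0.0784, 0.0784, 0.0784, 0.0372, 0.0372, 0.0372, 0.0050, 0.0050, 0.0050]  mean=-0.1449  Neff=5.4359  idx=[0, 0, 0, 0, 1, 1, 2, 2, 3, 4, 5, 8]
step 3: w=[0.1824, 0.1824, 0.1824, 0.1824, 0.0491, 0.0491, 0.0491, 0.0491, 0.0217, 0.0217, 0.0217, 0.0087]  mean=-0.5946  Neff=6.9349  idx=[0, 0, 1, 1, 2, 2, 2, 3, 3, 5, 6, 9]

post_mean = -0.5946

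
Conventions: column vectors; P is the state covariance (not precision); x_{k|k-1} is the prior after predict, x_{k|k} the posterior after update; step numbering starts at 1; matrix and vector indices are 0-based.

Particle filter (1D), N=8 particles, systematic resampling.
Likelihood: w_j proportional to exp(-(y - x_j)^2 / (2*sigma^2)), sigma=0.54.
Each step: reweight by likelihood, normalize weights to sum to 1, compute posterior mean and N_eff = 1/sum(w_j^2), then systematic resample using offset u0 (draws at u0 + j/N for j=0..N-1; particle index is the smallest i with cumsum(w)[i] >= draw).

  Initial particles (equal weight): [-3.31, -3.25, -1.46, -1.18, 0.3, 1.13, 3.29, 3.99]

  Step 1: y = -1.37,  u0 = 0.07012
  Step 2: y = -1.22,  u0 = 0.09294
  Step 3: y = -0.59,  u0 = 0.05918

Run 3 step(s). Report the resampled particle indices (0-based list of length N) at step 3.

resampled_idx = [0, 2, 3, 4, 5, 6, 6, 7]

step 1: w=[0.0008, 0.0012, 0.5087, 0.4849, 0.0043, 0.0000, 0.0000, 0.0000]  mean=-1.3202  Neff=2.0244  idx=[2, 2, 2, 2, 3, 3, 3, 3]
step 2: w=[0.1190, 0.1190, 0.1190, 0.1190, 0.1310, 0.1310, 0.1310, 0.1310]  mean=-1.3133  Neff=7.9816  idx=[0, 1, 2, 3, 4, 5, 6, 7]
step 3: w=[0.0829, 0.0829, 0.0829, 0.0829, 0.1671, 0.1671, 0.1671, 0.1671]  mean=-1.2728  Neff=7.1850  idx=[0, 2, 3, 4, 5, 6, 6, 7]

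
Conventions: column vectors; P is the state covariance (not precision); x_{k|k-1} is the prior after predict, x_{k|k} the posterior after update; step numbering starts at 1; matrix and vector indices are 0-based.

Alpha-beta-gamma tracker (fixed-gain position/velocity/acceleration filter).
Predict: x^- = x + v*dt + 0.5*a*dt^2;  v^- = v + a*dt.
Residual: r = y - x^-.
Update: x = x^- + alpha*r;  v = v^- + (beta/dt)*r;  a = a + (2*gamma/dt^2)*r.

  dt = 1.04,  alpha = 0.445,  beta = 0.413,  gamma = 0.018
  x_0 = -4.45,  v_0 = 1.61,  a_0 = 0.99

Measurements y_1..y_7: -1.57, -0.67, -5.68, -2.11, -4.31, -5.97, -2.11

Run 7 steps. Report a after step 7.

a_post = 0.4517

step 1: x_pred=-2.2402  r=0.6702  x^+=-1.9420  v^+=2.9057  a^+=1.0123
step 2: x_pred=1.6275  r=-2.2975  x^+=0.6051  v^+=3.0462  a^+=0.9358
step 3: x_pred=4.2792  r=-9.9592  x^+=-0.1526  v^+=0.0645  a^+=0.6044
step 4: x_pred=0.2413  r=-2.3513  x^+=-0.8050  v^+=-0.2407  a^+=0.5261
step 5: x_pred=-0.7709  r=-3.5391  x^+=-2.3458  v^+=-1.0990  a^+=0.4083
step 6: x_pred=-3.2679  r=-2.7021  x^+=-4.4704  v^+=-1.7474  a^+=0.3184
step 7: x_pred=-6.1155  r=4.0055  x^+=-4.3331  v^+=0.1743  a^+=0.4517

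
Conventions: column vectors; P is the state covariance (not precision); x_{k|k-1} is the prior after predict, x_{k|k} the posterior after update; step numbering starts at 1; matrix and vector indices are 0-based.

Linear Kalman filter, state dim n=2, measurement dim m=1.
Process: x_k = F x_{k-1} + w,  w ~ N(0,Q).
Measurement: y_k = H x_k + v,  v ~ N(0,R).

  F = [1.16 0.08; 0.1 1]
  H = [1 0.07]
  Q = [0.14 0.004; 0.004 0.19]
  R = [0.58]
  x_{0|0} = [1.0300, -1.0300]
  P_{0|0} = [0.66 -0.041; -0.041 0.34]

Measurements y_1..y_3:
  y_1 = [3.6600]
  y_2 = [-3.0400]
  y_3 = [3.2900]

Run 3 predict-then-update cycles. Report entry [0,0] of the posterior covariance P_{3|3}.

P_post[0,0] = 0.2804

step 1: x^-=[1.1124, -0.9270]  P^-=[1.0227 0.0599; 0.0599 0.5284]  S=[1.6136]  K=[0.6364; 0.0600]  nu=[2.6125]  x^+=[2.7749, -0.7702]  P^+=[0.3692 -0.0018; -0.0018 0.5226]
step 2: x^-=[3.1573, -0.4927]  P^-=[0.6398 0.0866; 0.0866 0.7159]  S=[1.2355]  K=[0.5228; 0.1106]  nu=[-6.1628]  x^+=[-0.0646, -1.1745]  P^+=[0.3022 0.0151; 0.0151 0.7008]
step 3: x^-=[-0.1689, -1.1810]  P^-=[0.5539 0.1128; 0.1128 0.8968]  S=[1.1541]  K=[0.4868; 0.1521]  nu=[3.5416]  x^+=[1.5551, -0.6423]  P^+=[0.2804 0.0273; 0.0273 0.8701]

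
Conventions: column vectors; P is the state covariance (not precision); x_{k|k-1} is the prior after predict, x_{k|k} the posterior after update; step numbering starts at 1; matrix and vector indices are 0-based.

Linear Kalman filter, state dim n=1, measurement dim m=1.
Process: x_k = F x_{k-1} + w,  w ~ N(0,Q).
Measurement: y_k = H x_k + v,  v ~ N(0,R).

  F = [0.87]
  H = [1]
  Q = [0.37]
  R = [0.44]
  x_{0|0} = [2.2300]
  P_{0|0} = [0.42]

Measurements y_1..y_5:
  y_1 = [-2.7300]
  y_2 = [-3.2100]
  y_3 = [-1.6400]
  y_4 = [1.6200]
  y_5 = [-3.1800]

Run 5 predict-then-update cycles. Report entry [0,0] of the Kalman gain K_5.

step 1: x^-=[1.9401]  P^-=[0.6879]  S=[1.1279]  K=[0.6099]  nu=[-4.6701]  x^+=[-0.9082]  P^+=[0.2684]
step 2: x^-=[-0.7901]  P^-=[0.5731]  S=[1.0131]  K=[0.5657]  nu=[-2.4199]  x^+=[-2.1590]  P^+=[0.2489]
step 3: x^-=[-1.8784]  P^-=[0.5584]  S=[0.9984]  K=[0.5593]  nu=[0.2384]  x^+=[-1.7450]  P^+=[0.2461]
step 4: x^-=[-1.5182]  P^-=[0.5563]  S=[0.9963]  K=[0.5584]  nu=[3.1382]  x^+=[0.2340]  P^+=[0.2457]
step 5: x^-=[0.2036]  P^-=[0.5560]  S=[0.9960]  K=[0.5582]  nu=[-3.3836]  x^+=[-1.6852]  P^+=[0.2456]

K[0,0] = 0.5582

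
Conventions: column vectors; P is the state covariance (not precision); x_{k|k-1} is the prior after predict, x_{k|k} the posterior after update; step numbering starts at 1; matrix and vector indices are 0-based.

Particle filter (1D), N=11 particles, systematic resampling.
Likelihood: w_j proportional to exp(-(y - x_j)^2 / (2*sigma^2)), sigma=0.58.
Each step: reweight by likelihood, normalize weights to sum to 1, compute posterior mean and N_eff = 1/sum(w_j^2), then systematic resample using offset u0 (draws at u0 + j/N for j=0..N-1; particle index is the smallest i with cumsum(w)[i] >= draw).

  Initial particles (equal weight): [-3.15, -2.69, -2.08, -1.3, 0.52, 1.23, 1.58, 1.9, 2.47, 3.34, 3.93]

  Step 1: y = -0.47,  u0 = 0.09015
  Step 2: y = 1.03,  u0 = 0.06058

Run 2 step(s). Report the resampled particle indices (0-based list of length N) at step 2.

step 1: w=[0.0000, 0.0010, 0.0337, 0.5702, 0.3699, 0.0216, 0.0031, 0.0004, 0.0000, 0.0000, 0.0000]  mean=-0.5898  Neff=2.1570  idx=[3, 3, 3, 3, 3, 3, 4, 4, 4, 4, 6]
step 2: w=[0.0001, 0.0001, 0.0001, 0.0001, 0.0001, 0.0001, 0.2024, 0.2024, 0.2024, 0.2024, 0.1900]  mean=0.7204  Neff=5.0025  idx=[6, 6, 7, 7, 8, 8, 8, 9, 9, 10, 10]

resampled_idx = [6, 6, 7, 7, 8, 8, 8, 9, 9, 10, 10]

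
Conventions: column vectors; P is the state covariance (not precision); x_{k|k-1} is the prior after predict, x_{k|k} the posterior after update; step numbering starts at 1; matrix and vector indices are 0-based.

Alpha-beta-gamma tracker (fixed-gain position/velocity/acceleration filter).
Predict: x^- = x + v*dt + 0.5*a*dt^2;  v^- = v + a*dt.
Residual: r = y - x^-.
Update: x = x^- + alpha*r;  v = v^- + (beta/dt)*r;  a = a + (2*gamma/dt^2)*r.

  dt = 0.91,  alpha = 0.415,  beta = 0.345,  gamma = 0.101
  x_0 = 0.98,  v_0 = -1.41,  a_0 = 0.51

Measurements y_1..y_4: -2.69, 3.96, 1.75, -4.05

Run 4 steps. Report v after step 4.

v_post = 0.7369

step 1: x_pred=-0.0919  r=-2.5981  x^+=-1.1701  v^+=-1.9309  a^+=-0.1238
step 2: x_pred=-2.9785  r=6.9385  x^+=-0.0990  v^+=0.5870  a^+=1.5688
step 3: x_pred=1.0847  r=0.6653  x^+=1.3608  v^+=2.2668  a^+=1.7310
step 4: x_pred=4.1404  r=-8.1904  x^+=0.7414  v^+=0.7369  a^+=-0.2668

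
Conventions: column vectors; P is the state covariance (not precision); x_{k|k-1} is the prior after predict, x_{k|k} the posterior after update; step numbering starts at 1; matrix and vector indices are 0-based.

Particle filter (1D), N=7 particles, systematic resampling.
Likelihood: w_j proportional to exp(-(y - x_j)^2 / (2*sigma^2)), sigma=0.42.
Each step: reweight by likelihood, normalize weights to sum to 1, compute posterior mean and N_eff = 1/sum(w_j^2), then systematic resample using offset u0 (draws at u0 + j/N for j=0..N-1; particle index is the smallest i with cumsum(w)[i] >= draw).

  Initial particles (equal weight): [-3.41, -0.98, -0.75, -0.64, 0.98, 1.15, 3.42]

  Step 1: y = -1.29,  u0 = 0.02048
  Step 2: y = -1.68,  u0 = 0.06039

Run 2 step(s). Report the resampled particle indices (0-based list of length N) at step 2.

step 1: w=[0.0000, 0.5073, 0.2915, 0.2011, 0.0000, 0.0000, 0.0000]  mean=-0.8446  Neff=2.6121  idx=[1, 1, 1, 1, 2, 2, 3]
step 2: w=[0.2050, 0.2050, 0.2050, 0.2050, 0.0708, 0.0708, 0.0383]  mean=-0.9344  Neff=5.5678  idx=[0, 0, 1, 2, 3, 3, 5]

resampled_idx = [0, 0, 1, 2, 3, 3, 5]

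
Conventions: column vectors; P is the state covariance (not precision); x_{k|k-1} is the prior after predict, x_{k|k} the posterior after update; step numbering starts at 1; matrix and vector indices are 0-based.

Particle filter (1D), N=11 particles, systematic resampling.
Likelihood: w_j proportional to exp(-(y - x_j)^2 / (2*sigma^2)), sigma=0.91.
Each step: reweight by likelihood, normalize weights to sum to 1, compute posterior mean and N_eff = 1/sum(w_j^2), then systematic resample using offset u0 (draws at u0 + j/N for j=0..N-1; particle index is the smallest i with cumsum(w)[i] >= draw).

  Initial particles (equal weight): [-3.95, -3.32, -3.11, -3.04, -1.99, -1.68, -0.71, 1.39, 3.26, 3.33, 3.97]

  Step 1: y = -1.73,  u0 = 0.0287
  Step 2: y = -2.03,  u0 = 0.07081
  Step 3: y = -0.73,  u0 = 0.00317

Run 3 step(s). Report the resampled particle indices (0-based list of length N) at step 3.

resampled_idx = [0, 3, 4, 5, 6, 7, 7, 8, 9, 10, 10]

step 1: w=[0.0149, 0.0633, 0.0922, 0.1033, 0.2795, 0.2907, 0.1553, 0.0008, 0.0000, 0.0000, 0.0000]  mean=-2.0233  Neff=4.7582  idx=[1, 2, 3, 4, 4, 4, 5, 5, 5, 6, 6]
step 2: w=[0.0464, 0.0627, 0.0685, 0.1267, 0.1267, 0.1267, 0.1178, 0.1178, 0.1178, 0.0443, 0.0443]  mean=-1.9710  Neff=9.5648  idx=[1, 2, 3, 4, 5, 5, 6, 7, 8, 8, 10]
step 3: w=[0.0066, 0.0081, 0.0778, 0.0778, 0.0778, 0.0778, 0.1177, 0.1177, 0.1177, 0.1177, 0.2030]  mean=-1.6002  Neff=8.2654  idx=[0, 3, 4, 5, 6, 7, 7, 8, 9, 10, 10]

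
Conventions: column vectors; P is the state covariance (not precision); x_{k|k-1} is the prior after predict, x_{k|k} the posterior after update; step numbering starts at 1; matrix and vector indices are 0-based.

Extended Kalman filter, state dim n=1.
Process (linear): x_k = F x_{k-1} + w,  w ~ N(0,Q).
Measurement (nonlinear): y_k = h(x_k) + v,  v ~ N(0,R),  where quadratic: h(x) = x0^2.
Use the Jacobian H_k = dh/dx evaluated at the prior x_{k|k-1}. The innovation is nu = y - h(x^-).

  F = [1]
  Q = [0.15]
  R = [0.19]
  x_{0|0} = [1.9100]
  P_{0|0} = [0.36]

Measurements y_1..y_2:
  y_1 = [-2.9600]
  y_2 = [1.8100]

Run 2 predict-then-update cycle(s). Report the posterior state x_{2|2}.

x_post = [0.7979]

step 1: x^-=[1.9100]  P^-=[0.5100]  H_jac=[3.8200]  S=[7.6321]  K=[0.2553]  nu=[-6.6081]  x^+=[0.2232]  P^+=[0.0127]
step 2: x^-=[0.2232]  P^-=[0.1627]  H_jac=[0.4464]  S=[0.2224]  K=[0.3265]  nu=[1.7602]  x^+=[0.7979]  P^+=[0.1390]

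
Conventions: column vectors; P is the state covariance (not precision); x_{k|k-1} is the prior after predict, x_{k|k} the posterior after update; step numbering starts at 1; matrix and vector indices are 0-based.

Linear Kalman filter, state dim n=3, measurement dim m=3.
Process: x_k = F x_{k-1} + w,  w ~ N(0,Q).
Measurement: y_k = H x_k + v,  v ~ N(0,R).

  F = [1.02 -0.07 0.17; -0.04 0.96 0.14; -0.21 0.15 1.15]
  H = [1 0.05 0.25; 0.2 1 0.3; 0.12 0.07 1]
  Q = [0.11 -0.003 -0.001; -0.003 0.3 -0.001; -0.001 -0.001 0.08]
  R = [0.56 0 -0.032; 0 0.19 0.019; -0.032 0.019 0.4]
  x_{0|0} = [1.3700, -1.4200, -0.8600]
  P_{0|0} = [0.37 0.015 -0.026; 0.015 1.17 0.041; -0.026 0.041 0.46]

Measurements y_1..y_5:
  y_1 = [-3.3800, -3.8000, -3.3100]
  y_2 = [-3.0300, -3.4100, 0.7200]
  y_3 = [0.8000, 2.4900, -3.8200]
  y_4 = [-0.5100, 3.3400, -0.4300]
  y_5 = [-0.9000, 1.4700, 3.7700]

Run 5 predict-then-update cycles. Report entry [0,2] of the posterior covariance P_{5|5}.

step 1: x^-=[1.3506, -1.5384, -1.4897]  P^-=[0.5018 -0.0683 -0.0319; -0.0683 1.3980 0.2896; -0.0319 0.2896 0.7567]  S=[1.0971 0.2236 0.2038; 0.2236 1.8188 0.6349; 0.2038 0.6349 1.2026]  K=[0.4610 -0.0293 -0.0431; -0.0851 0.8634 -0.1260; 0.0311 0.0663 0.6027]  nu=[-4.2813, -2.0848, -1.8747]  x^+=[-0.4813, -2.7377, -2.8909]  P^+=[0.2774 -0.0430 -0.0628; -0.0430 0.1819 -0.0389; -0.0628 -0.0389 0.2516]
step 2: x^-=[-0.7907, -3.0137, -3.6341]  P^-=[0.3921 -0.0773 -0.0897; -0.0773 0.4666 0.0380; -0.0897 0.0380 0.4487]  S=[0.9296 0.0360 0.0332; 0.0360 0.6938 0.2029; 0.0332 0.2029 0.8391]  K=[0.3972 -0.0392 -0.0635; -0.0715 0.6975 -0.0927; 0.0053 0.0744 0.5069]  nu=[-1.1801, 0.8520, 4.6599]  x^+=[-1.5887, -2.7670, -1.2149]  P^+=[0.2427 -0.0376 -0.0653; -0.0376 0.1465 -0.0273; -0.0653 -0.0273 0.2137]
step 3: x^-=[-1.6333, -2.7629, -1.4786]  P^-=[0.3528 -0.0676 -0.0918; -0.0676 0.4359 0.0386; -0.0918 0.0386 0.4012]  S=[0.8872 0.0322 0.0150; 0.0322 0.6611 0.1870; 0.0150 0.1870 0.7906]  K=[0.3704 -0.0364 -0.0671; -0.0642 0.6829 -0.0832; 0.0008 0.0772 0.4786]  nu=[2.9411, 6.0232, -1.9520]  x^+=[-0.6321, 1.3241, -1.9456]  P^+=[0.2273 -0.0344 -0.0642; -0.0344 0.1423 -0.0241; -0.0642 -0.0241 0.2023]
step 4: x^-=[-1.0682, 1.0241, -1.9060]  P^-=[0.3363 -0.0632 -0.0891; -0.0632 0.4323 0.0389; -0.0891 0.0389 0.3856]  S=[0.8715 0.0331 0.0123; 0.0331 0.6578 0.1832; 0.0123 0.1832 0.7756]  K=[0.3589 -0.0341 -0.0662; -0.0613 0.6812 -0.0806; 0.0010 0.0773 0.4687]  nu=[0.9835, 3.1014, 1.5325]  x^+=[-0.9225, 2.9531, -0.9471]  P^+=[0.2204 -0.0330 -0.0628; -0.0330 0.1415 -0.0233; -0.0628 -0.0233 0.1981]
step 5: x^-=[-1.3086, 2.7393, -0.4525]  P^-=[0.3292 -0.0613 -0.0866; -0.0613 0.4316 0.0385; -0.0866 0.0385 0.3792]  S=[0.8655 0.0339 0.0125; 0.0339 0.6571 0.1815; 0.0125 0.1815 0.7696]  K=[0.3541 -0.0330 -0.0648; -0.0602 0.6809 -0.0799; 0.0019 0.0769 0.4645]  nu=[0.3848, -0.8718, 4.1878]  x^+=[-1.4150, 1.7878, 1.4265]  P^+=[0.2174 -0.0325 -0.0617; -0.0325 0.1413 -0.0231; -0.0617 -0.0231 0.1962]

P_post[0,2] = -0.0617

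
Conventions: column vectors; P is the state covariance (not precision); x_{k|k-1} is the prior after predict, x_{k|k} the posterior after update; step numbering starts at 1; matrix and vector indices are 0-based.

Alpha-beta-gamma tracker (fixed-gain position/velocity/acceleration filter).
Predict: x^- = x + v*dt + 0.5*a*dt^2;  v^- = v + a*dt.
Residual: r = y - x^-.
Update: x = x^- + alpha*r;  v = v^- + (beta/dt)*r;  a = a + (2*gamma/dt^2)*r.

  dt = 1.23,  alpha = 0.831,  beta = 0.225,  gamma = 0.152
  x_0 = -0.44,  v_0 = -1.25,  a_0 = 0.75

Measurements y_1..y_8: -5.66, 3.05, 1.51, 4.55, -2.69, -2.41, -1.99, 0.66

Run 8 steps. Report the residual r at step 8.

resid = 7.3866

step 1: x_pred=-1.4102  r=-4.2498  x^+=-4.9418  v^+=-1.1049  a^+=-0.1040
step 2: x_pred=-6.3795  r=9.4295  x^+=1.4564  v^+=0.4921  a^+=1.7908
step 3: x_pred=3.4164  r=-1.9064  x^+=1.8322  v^+=2.3461  a^+=1.4077
step 4: x_pred=5.7827  r=-1.2327  x^+=4.7583  v^+=3.8521  a^+=1.1600
step 5: x_pred=10.3739  r=-13.0639  x^+=-0.4822  v^+=2.8892  a^+=-1.4650
step 6: x_pred=1.9633  r=-4.3733  x^+=-1.6709  v^+=0.2872  a^+=-2.3438
step 7: x_pred=-3.0906  r=1.1006  x^+=-2.1760  v^+=-2.3943  a^+=-2.1226
step 8: x_pred=-6.7266  r=7.3866  x^+=-0.5883  v^+=-3.6539  a^+=-0.6384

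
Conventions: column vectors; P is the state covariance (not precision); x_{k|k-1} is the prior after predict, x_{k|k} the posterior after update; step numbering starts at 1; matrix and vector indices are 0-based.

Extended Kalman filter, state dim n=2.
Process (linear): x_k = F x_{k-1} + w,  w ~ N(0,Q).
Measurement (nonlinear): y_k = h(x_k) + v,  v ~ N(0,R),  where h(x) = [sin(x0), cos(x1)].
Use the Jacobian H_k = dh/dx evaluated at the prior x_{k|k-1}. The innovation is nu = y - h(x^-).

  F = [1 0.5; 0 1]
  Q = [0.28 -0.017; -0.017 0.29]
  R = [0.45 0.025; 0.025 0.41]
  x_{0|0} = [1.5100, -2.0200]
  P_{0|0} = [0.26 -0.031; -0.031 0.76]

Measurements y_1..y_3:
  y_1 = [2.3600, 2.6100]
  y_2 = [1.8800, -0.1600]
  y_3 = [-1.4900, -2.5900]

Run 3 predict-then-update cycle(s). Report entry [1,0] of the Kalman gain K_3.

K[1,0] = -0.1031

step 1: x^-=[0.5000, -2.0200]  P^-=[0.6990 0.3320; 0.3320 1.0500]  H_jac=[0.8776 0.0000; 0.0000 0.9008]  S=[0.9883 0.2875; 0.2875 1.2620]  K=[0.5909 0.1024; 0.0823 0.7307]  nu=[1.8806, 3.0442]  x^+=[1.9229, 0.3592]  P^+=[0.3059 0.0630; 0.0630 0.3349]
step 2: x^-=[2.1025, 0.3592]  P^-=[0.7326 0.2134; 0.2134 0.6249]  H_jac=[-0.5070 0.0000; 0.0000 -0.3516]  S=[0.6383 0.0630; 0.0630 0.4872]  K=[-0.5740 -0.0797; -0.1266 -0.4345]  nu=[1.0181, -1.0962]  x^+=[1.6055, 0.7066]  P^+=[0.5134 0.1338; 0.1338 0.5157]
step 3: x^-=[1.9588, 0.7066]  P^-=[1.0561 0.3747; 0.3747 0.8057]  H_jac=[-0.3784 0.0000; 0.0000 -0.6493]  S=[0.6012 0.1170; 0.1170 0.7496]  K=[-0.6204 -0.2276; -0.1031 -0.6817]  nu=[-2.4157, -3.3506]  x^+=[4.2201, 3.2398]  P^+=[0.7529 0.1676; 0.1676 0.4345]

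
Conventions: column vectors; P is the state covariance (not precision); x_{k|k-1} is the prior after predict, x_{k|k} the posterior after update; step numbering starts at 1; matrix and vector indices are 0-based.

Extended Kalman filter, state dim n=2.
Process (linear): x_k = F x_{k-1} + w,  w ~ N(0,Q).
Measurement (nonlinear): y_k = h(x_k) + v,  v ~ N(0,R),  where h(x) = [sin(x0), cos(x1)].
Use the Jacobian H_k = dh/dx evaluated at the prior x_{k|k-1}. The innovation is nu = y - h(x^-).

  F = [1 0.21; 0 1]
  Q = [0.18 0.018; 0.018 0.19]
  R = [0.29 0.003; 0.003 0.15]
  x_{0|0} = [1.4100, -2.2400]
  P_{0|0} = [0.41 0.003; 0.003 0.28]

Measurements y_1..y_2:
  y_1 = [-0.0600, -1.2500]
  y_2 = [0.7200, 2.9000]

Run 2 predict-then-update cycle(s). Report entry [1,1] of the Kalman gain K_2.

K[1,1] = 0.6204

step 1: x^-=[0.9396, -2.2400]  P^-=[0.6036 0.0798; 0.0798 0.4700]  H_jac=[0.5901 0.0000; 0.0000 0.7843]  S=[0.5002 0.0399; 0.0399 0.4391]  K=[0.7059 0.0783; 0.0273 0.8370]  nu=[-0.8673, -0.6296]  x^+=[0.2781, -2.7907]  P^+=[0.3473 0.0177; 0.0177 0.1602]
step 2: x^-=[-0.3080, -2.7907]  P^-=[0.5418 0.0693; 0.0693 0.3502]  H_jac=[0.9529 0.0000; 0.0000 0.3437]  S=[0.7820 0.0257; 0.0257 0.1914]  K=[0.6590 0.0360; 0.0641 0.6204]  nu=[1.0231, 3.8391]  x^+=[0.5044, -0.3435]  P^+=[0.2007 0.0215; 0.0215 0.2713]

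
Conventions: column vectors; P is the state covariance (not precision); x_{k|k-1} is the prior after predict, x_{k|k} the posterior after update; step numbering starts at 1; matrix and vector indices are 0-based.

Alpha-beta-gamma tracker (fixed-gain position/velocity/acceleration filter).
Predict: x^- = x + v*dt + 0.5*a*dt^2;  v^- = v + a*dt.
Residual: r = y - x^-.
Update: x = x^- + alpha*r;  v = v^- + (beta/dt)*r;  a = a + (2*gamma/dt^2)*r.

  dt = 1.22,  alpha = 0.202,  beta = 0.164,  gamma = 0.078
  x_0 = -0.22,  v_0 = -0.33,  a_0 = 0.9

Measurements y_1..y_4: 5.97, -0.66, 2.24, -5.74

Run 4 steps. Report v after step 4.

step 1: x_pred=0.0472  r=5.9228  x^+=1.2436  v^+=1.5642  a^+=1.5208
step 2: x_pred=4.2837  r=-4.9437  x^+=3.2850  v^+=2.7550  a^+=1.0026
step 3: x_pred=7.3923  r=-5.1523  x^+=6.3515  v^+=3.2856  a^+=0.4626
step 4: x_pred=10.7042  r=-16.4442  x^+=7.3825  v^+=1.6394  a^+=-1.2609

v_post = 1.6394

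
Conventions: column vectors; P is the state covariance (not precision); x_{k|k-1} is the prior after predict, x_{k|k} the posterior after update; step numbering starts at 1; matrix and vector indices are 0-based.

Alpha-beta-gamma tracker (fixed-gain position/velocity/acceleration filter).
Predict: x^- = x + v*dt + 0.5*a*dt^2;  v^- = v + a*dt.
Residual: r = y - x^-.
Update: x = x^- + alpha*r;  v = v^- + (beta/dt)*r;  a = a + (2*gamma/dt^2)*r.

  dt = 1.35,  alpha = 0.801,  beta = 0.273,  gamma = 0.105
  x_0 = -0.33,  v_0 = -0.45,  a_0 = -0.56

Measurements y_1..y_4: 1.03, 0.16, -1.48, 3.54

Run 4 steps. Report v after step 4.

step 1: x_pred=-1.4478  r=2.4778  x^+=0.5369  v^+=-0.7049  a^+=-0.2745
step 2: x_pred=-0.6649  r=0.8249  x^+=-0.0041  v^+=-0.9087  a^+=-0.1794
step 3: x_pred=-1.3944  r=-0.0856  x^+=-1.4630  v^+=-1.1683  a^+=-0.1893
step 4: x_pred=-3.2126  r=6.7526  x^+=2.1962  v^+=-0.0583  a^+=0.5888

v_post = -0.0583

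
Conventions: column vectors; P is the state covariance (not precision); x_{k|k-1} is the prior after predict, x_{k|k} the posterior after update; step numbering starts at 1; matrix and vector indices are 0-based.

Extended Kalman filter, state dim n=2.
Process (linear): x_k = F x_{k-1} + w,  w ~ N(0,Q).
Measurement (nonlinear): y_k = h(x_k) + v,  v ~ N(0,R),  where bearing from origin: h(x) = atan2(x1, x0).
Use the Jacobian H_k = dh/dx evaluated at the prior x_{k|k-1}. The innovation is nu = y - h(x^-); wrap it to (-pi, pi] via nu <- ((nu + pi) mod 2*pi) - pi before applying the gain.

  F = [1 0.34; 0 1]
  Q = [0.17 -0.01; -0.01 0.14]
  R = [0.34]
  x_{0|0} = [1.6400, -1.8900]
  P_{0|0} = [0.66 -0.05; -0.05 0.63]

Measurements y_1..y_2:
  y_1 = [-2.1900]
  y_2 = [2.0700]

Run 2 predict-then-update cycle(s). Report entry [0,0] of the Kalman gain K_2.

step 1: x^-=[0.9974, -1.8900]  P^-=[0.8688 0.1542; 0.1542 0.7700]  H_jac=[0.4138 0.2184]  S=[0.5534]  K=[0.7106; 0.4192]  nu=[-1.1048]  x^+=[0.2124, -2.3531]  P^+=[0.5894 -0.0106; -0.0106 0.6728]
step 2: x^-=[-0.5877, -2.3531]  P^-=[0.8299 0.2081; 0.2081 0.8128]  H_jac=[0.4000 -0.0999]  S=[0.4643]  K=[0.6703; 0.0044]  nu=[-2.3976]  x^+=[-2.1948, -2.3637]  P^+=[0.6213 0.2067; 0.2067 0.8127]

K[0,0] = 0.6703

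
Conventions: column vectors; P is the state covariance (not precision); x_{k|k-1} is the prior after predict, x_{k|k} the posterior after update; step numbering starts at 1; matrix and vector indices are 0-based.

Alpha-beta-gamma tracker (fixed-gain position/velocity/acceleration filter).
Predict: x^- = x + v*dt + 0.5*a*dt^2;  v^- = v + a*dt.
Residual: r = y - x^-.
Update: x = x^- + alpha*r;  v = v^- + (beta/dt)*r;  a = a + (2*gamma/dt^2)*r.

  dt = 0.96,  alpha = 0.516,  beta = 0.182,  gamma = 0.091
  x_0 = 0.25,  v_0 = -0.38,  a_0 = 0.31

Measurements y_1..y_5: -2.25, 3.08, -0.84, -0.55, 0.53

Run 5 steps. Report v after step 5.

v_post = 0.6652

step 1: x_pred=0.0280  r=-2.2780  x^+=-1.1474  v^+=-0.5143  a^+=-0.1399
step 2: x_pred=-1.7056  r=4.7856  x^+=0.7638  v^+=0.2587  a^+=0.8052
step 3: x_pred=1.3832  r=-2.2232  x^+=0.2360  v^+=0.6102  a^+=0.3662
step 4: x_pred=0.9906  r=-1.5406  x^+=0.1956  v^+=0.6697  a^+=0.0619
step 5: x_pred=0.8670  r=-0.3370  x^+=0.6931  v^+=0.6652  a^+=-0.0046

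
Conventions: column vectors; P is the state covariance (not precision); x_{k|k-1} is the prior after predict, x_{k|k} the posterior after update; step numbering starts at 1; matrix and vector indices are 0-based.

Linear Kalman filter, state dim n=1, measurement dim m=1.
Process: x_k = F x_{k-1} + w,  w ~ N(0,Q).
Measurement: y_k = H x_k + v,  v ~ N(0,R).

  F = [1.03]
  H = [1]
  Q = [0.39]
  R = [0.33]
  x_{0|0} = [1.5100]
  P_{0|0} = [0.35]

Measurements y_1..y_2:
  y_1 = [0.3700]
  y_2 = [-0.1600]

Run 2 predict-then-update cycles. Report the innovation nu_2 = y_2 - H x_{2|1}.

innov = [-0.9103]

step 1: x^-=[1.5553]  P^-=[0.7613]  S=[1.0913]  K=[0.6976]  nu=[-1.1853]  x^+=[0.7284]  P^+=[0.2302]
step 2: x^-=[0.7503]  P^-=[0.6342]  S=[0.9642]  K=[0.6578]  nu=[-0.9103]  x^+=[0.1515]  P^+=[0.2171]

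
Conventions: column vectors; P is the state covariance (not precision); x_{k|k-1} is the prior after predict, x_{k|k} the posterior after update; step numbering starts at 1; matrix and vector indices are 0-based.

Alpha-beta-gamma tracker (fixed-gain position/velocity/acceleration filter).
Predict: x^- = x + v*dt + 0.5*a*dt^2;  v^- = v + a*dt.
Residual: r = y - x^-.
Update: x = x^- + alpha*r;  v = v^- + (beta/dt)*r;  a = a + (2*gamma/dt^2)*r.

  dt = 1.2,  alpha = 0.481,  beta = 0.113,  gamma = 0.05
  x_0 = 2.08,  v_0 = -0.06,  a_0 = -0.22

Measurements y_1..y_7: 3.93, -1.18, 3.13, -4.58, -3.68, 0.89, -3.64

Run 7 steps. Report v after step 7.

v_post = -1.5584

step 1: x_pred=1.8496  r=2.0804  x^+=2.8503  v^+=-0.1281  a^+=-0.0755
step 2: x_pred=2.6422  r=-3.8222  x^+=0.8037  v^+=-0.5787  a^+=-0.3410
step 3: x_pred=-0.1362  r=3.2662  x^+=1.4349  v^+=-0.6802  a^+=-0.1141
step 4: x_pred=0.5364  r=-5.1164  x^+=-1.9246  v^+=-1.2990  a^+=-0.4694
step 5: x_pred=-3.8214  r=0.1414  x^+=-3.7534  v^+=-1.8490  a^+=-0.4596
step 6: x_pred=-6.3031  r=7.1931  x^+=-2.8432  v^+=-1.7232  a^+=0.0399
step 7: x_pred=-4.8824  r=1.2424  x^+=-4.2848  v^+=-1.5584  a^+=0.1262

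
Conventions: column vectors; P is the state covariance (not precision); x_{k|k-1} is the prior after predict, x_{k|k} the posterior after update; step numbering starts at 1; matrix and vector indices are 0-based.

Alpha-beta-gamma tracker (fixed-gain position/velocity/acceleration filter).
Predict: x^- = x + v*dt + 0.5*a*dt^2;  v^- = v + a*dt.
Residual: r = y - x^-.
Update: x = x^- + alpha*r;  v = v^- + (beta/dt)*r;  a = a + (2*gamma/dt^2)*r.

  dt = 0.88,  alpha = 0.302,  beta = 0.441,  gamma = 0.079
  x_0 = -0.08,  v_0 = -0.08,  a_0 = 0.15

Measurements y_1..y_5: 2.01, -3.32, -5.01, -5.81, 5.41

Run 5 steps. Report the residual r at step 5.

resid = 15.7411

step 1: x_pred=-0.0923  r=2.1023  x^+=0.5426  v^+=1.1055  a^+=0.5789
step 2: x_pred=1.7396  r=-5.0596  x^+=0.2116  v^+=-0.9206  a^+=-0.4534
step 3: x_pred=-0.7740  r=-4.2360  x^+=-2.0533  v^+=-3.4423  a^+=-1.3176
step 4: x_pred=-5.5927  r=-0.2173  x^+=-5.6583  v^+=-4.7107  a^+=-1.3620
step 5: x_pred=-10.3311  r=15.7411  x^+=-5.5773  v^+=1.9792  a^+=1.8497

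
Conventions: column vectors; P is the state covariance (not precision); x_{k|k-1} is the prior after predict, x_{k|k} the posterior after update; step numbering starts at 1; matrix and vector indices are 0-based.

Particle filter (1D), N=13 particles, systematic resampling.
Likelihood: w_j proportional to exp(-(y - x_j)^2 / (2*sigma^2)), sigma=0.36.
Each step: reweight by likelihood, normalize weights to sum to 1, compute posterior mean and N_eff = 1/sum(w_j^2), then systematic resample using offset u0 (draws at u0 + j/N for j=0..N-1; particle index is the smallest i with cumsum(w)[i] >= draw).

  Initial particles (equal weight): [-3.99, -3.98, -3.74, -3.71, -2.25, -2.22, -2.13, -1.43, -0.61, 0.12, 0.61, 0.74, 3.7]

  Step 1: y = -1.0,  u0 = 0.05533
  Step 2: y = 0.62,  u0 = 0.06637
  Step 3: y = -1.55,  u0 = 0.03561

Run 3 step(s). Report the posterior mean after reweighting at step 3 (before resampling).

step 1: w=[0.0000, 0.0000, 0.0000, 0.0000, 0.0023, 0.0030, 0.0068, 0.4593, 0.5212, 0.0074, 0.0000, 0.0000, 0.0000]  mean=-1.0000  Neff=2.0717  idx=[7, 7, 7, 7, 7, 7, 8, 8, 8, 8, 8, 8, 8]
step 2: w=[0.0000, 0.0000, 0.0000, 0.0000, 0.0000, 0.0000, 0.1429, 0.1429, 0.1429, 0.1429, 0.1429, 0.1429, 0.1429]  mean=-0.6100  Neff=7.0004  idx=[6, 7, 7, 8, 8, 9, 9, 10, 10, 11, 11, 12, 12]
step 3: w=[0.0769, 0.0769, 0.0769, 0.0769, 0.0769, 0.0769, 0.0769, 0.0769, 0.0769, 0.0769, 0.0769, 0.0769, 0.0769]  mean=-0.6100  Neff=13.0000  idx=[0, 1, 2, 3, 4, 5, 6, 7, 8, 9, 10, 11, 12]

post_mean = -0.6100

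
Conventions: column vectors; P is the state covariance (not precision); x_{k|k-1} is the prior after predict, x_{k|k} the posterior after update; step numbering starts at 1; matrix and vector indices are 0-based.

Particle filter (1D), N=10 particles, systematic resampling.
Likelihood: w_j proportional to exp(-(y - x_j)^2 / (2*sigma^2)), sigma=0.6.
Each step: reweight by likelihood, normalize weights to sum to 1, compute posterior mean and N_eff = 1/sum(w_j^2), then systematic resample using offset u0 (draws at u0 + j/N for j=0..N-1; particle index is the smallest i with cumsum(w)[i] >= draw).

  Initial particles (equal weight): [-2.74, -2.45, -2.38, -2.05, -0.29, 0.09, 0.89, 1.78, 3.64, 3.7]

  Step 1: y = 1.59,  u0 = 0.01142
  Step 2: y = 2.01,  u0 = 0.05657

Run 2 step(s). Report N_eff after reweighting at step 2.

step 1: w=[0.0000, 0.0000, 0.0000, 0.0000, 0.0049, 0.0290, 0.3345, 0.6283, 0.0019, 0.0014]  mean=1.4294  Neff=1.9703  idx=[5, 6, 6, 6, 7, 7, 7, 7, 7, 7]
step 2: w=[0.0010, 0.0287, 0.0287, 0.0287, 0.1522, 0.1522, 0.1522, 0.1522, 0.1522, 0.1522]  mean=1.7018  Neff=7.0726  idx=[2, 4, 5, 5, 6, 7, 7, 8, 9, 9]

N_eff = 7.0726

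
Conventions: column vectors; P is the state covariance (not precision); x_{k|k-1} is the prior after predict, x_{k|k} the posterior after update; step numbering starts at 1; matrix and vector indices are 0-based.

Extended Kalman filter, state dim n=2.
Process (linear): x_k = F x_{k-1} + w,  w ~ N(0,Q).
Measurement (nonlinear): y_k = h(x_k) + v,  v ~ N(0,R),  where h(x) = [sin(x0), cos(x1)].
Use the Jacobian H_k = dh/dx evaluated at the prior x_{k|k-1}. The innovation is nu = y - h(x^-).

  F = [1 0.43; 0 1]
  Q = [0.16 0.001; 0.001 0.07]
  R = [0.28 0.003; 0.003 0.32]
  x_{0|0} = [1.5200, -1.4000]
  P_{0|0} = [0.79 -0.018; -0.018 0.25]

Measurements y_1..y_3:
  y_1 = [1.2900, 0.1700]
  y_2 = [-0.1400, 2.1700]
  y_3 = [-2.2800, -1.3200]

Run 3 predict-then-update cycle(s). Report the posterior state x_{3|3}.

step 1: x^-=[0.9180, -1.4000]  P^-=[0.9807 0.0905; 0.0905 0.3200]  H_jac=[0.6074 0.0000; 0.0000 0.9854]  S=[0.6418 0.0572; 0.0572 0.6308]  K=[0.9230 0.0577; 0.0414 0.4962]  nu=[0.4956, 0.0000]  x^+=[1.3754, -1.3794]  P^+=[0.4258 0.0216; 0.0216 0.1613]
step 2: x^-=[0.7823, -1.3794]  P^-=[0.6341 0.0919; 0.0919 0.2313]  H_jac=[0.7093 0.0000; 0.0000 0.9817]  S=[0.5990 0.0670; 0.0670 0.5429]  K=[0.7425 0.0746; 0.0629 0.4104]  nu=[-0.8449, 1.9798]  x^+=[0.3025, -0.6200]  P^+=[0.2934 0.0266; 0.0266 0.1340]
step 3: x^-=[0.0359, -0.6200]  P^-=[0.5010 0.0852; 0.0852 0.2040]  H_jac=[0.9994 0.0000; 0.0000 0.5811]  S=[0.7804 0.0525; 0.0525 0.3889]  K=[0.6389 0.0411; 0.0894 0.2927]  nu=[-2.3159, -2.1339]  x^+=[-1.5313, -1.4517]  P^+=[0.1791 0.0259; 0.0259 0.1617]

x_post = [-1.5313, -1.4517]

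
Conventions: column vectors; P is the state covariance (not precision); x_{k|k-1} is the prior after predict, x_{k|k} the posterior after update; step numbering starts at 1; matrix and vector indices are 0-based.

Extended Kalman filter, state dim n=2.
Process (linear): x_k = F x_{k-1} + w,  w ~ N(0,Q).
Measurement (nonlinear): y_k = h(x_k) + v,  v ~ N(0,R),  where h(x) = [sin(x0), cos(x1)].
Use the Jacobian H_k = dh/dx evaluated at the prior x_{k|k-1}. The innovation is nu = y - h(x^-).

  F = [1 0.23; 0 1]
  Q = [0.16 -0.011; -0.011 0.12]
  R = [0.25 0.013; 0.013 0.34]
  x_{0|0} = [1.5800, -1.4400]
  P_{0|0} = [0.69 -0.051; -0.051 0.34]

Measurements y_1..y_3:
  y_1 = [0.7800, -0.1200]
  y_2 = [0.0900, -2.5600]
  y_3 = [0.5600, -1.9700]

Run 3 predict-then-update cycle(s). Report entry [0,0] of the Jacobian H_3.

H_jac[0,0] = 0.9084

step 1: x^-=[1.2488, -1.4400]  P^-=[0.8445 0.0162; 0.0162 0.4600]  H_jac=[0.3165 0.0000; 0.0000 0.9915]  S=[0.3346 0.0181; 0.0181 0.7922]  K=[0.7987 0.0020; -0.0158 0.5761]  nu=[-0.1686, -0.2504]  x^+=[1.1136, -1.5816]  P^+=[0.6310 0.0112; 0.0112 0.1973]
step 2: x^-=[0.7499, -1.5816]  P^-=[0.8066 0.0456; 0.0456 0.3173]  H_jac=[0.7318 0.0000; 0.0000 0.9999]  S=[0.6820 0.0463; 0.0463 0.6573]  K=[0.8650 0.0083; 0.0162 0.4816]  nu=[-0.5915, -2.5492]  x^+=[0.2169, -2.8189]  P^+=[0.2957 0.0141; 0.0141 0.1640]
step 3: x^-=[-0.4314, -2.8189]  P^-=[0.4708 0.0408; 0.0408 0.2840]  H_jac=[0.9084 0.0000; 0.0000 0.3171]  S=[0.6385 0.0247; 0.0247 0.3686]  K=[0.6702 -0.0099; 0.0487 0.2411]  nu=[0.9782, -1.0216]  x^+=[0.2343, -3.0176]  P^+=[0.1843 0.0169; 0.0169 0.2605]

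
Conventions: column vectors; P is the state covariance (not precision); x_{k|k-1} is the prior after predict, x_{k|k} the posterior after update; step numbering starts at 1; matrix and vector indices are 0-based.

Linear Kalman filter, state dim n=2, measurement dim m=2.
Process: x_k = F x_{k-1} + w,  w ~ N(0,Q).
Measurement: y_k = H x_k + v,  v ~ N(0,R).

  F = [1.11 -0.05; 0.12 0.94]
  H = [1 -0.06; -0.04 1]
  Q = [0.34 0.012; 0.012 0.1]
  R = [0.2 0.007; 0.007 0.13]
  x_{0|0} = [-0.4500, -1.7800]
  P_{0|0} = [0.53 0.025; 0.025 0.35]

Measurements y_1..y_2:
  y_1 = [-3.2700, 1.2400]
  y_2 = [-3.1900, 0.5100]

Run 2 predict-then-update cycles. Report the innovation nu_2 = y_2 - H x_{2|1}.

step 1: x^-=[-0.4105, -1.7272]  P^-=[0.9911 0.0921; 0.0921 0.4225]  S=[1.1816 0.0343; 0.0343 0.5468]  K=[0.8329 0.0436; 0.0343 0.7639]  nu=[-2.9631, 2.9508]  x^+=[-2.7496, 0.4253]  P^+=[0.1680 0.0182; 0.0182 0.1003]
step 2: x^-=[-3.0733, 0.0699]  P^-=[0.5452 0.0486; 0.0486 0.1951]  S=[0.7401 0.0222; 0.0222 0.3221]  K=[0.7318 0.0327; 0.0319 0.5976]  nu=[-0.1125, 0.3172]  x^+=[-3.1452, 0.2558]  P^+=[0.1475 0.0153; 0.0153 0.0785]

innov = [-0.1125, 0.3172]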